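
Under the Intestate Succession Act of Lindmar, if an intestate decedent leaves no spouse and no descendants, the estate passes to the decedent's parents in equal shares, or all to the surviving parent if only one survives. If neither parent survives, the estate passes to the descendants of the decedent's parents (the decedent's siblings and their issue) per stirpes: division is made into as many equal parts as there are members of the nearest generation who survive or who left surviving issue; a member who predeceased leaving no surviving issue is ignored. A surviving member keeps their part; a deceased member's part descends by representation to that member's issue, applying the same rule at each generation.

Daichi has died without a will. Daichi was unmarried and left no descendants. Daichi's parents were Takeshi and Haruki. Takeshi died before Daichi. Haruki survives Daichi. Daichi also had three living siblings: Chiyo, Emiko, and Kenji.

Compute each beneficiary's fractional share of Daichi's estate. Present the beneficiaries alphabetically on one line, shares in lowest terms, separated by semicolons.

Haruki 1

Only one parent, Haruki, survives, so Haruki takes the entire estate. The siblings take nothing because a surviving parent has priority.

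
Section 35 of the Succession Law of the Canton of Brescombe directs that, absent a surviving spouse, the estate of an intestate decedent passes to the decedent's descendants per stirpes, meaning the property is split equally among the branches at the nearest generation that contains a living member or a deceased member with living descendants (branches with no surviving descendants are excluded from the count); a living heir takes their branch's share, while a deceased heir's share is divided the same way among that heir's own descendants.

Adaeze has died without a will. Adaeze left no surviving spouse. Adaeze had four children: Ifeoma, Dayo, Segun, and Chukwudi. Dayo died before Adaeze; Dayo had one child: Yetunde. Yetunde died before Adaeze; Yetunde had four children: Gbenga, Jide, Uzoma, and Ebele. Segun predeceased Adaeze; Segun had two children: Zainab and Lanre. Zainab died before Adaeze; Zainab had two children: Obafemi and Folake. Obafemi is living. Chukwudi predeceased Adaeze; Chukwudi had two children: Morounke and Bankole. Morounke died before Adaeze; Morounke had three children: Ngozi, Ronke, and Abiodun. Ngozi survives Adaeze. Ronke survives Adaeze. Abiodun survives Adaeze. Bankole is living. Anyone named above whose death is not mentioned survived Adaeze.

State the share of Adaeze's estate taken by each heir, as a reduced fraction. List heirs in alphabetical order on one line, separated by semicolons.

Abiodun 1/24; Bankole 1/8; Ebele 1/16; Folake 1/16; Gbenga 1/16; Ifeoma 1/4; Jide 1/16; Lanre 1/8; Ngozi 1/24; Obafemi 1/16; Ronke 1/24; Uzoma 1/16

There is no surviving spouse, so the entire estate passes to Adaeze's descendants per stirpes.
The estate is divided into 4 equal shares of 1/4 among Ifeoma, Dayo, Segun, Chukwudi.
Ifeoma is living and takes 1/4.
Dayo predeceased; the 1/4 allotted to Dayo's branch passes to Dayo's issue by representation.
Yetunde's line is the sole branch at this level, so the full 1/4 passes to Yetunde's issue by representation.
The 1/4 is divided into 4 equal shares of 1/16 among Gbenga, Jide, Uzoma, Ebele.
Gbenga is living and takes 1/16.
Jide is living and takes 1/16.
Uzoma is living and takes 1/16.
Ebele is living and takes 1/16.
Segun predeceased; the 1/4 allotted to Segun's branch passes to Segun's issue by representation.
The 1/4 is divided into 2 equal shares of 1/8 among Zainab, Lanre.
Zainab predeceased; the 1/8 allotted to Zainab's branch passes to Zainab's issue by representation.
The 1/8 is divided into 2 equal shares of 1/16 among Obafemi, Folake.
Obafemi is living and takes 1/16.
Folake is living and takes 1/16.
Lanre is living and takes 1/8.
Chukwudi predeceased; the 1/4 allotted to Chukwudi's branch passes to Chukwudi's issue by representation.
The 1/4 is divided into 2 equal shares of 1/8 among Morounke, Bankole.
Morounke predeceased; the 1/8 allotted to Morounke's branch passes to Morounke's issue by representation.
The 1/8 is divided into 3 equal shares of 1/24 among Ngozi, Ronke, Abiodun.
Ngozi is living and takes 1/24.
Ronke is living and takes 1/24.
Abiodun is living and takes 1/24.
Bankole is living and takes 1/8.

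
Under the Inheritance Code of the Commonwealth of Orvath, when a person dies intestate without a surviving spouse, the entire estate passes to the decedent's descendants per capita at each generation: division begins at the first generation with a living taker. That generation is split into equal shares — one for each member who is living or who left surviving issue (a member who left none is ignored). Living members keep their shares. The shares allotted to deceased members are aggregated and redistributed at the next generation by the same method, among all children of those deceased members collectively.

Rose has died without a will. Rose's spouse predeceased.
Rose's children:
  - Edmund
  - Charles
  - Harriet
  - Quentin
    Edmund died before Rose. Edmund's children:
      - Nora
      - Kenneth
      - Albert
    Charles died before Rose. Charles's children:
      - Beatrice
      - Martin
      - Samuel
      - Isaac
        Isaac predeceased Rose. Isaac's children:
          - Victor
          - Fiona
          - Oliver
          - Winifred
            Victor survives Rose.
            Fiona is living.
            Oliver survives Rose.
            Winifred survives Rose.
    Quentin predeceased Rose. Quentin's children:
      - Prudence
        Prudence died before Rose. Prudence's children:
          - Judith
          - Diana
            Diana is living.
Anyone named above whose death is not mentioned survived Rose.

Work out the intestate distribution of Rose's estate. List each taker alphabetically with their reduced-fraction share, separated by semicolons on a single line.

Albert 3/32; Beatrice 3/32; Diana 1/32; Fiona 1/32; Harriet 1/4; Judith 1/32; Kenneth 3/32; Martin 3/32; Nora 3/32; Oliver 1/32; Samuel 3/32; Victor 1/32; Winifred 1/32

There is no surviving spouse, so the entire estate passes to Rose's descendants per capita at each generation.
At generation 1 (Edmund, Charles, Harriet, Quentin) there are 4 shares of (1)/4 = 1/4 each.
Living: Harriet — each takes 1/4.
Deceased: Edmund, Charles, and Quentin. Their combined 3/4 is pooled and carried to generation 2.
At generation 2 (Nora, Kenneth, Albert, Beatrice, Martin, Samuel, Isaac, Prudence) there are 8 shares of (3/4)/8 = 3/32 each.
Living: Nora, Kenneth, Albert, Beatrice, Martin, and Samuel — each takes 3/32.
Deceased: Isaac and Prudence. Their combined 3/16 is pooled and carried to generation 3.
At generation 3 (Victor, Fiona, Oliver, Winifred, Judith, Diana) there are 6 shares of (3/16)/6 = 1/32 each.
Living: Victor, Fiona, Oliver, Winifred, Judith, and Diana — each takes 1/32.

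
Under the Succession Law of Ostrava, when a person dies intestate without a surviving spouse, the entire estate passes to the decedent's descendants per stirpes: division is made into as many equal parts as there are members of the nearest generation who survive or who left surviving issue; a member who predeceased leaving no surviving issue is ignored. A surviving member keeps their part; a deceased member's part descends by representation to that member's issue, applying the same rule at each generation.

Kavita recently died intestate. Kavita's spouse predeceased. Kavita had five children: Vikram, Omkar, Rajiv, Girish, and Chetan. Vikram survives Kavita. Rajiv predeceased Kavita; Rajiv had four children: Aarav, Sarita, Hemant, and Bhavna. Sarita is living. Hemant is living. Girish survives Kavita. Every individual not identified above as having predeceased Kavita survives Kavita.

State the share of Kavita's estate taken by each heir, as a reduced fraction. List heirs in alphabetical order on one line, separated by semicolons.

There is no surviving spouse, so the entire estate passes to Kavita's descendants per stirpes.
The estate is divided into 5 equal shares of 1/5 among Vikram, Omkar, Rajiv, Girish, Chetan.
Vikram is living and takes 1/5.
Omkar is living and takes 1/5.
Rajiv predeceased; the 1/5 allotted to Rajiv's branch passes to Rajiv's issue by representation.
The 1/5 is divided into 4 equal shares of 1/20 among Aarav, Sarita, Hemant, Bhavna.
Aarav is living and takes 1/20.
Sarita is living and takes 1/20.
Hemant is living and takes 1/20.
Bhavna is living and takes 1/20.
Girish is living and takes 1/5.
Chetan is living and takes 1/5.

Aarav 1/20; Bhavna 1/20; Chetan 1/5; Girish 1/5; Hemant 1/20; Omkar 1/5; Sarita 1/20; Vikram 1/5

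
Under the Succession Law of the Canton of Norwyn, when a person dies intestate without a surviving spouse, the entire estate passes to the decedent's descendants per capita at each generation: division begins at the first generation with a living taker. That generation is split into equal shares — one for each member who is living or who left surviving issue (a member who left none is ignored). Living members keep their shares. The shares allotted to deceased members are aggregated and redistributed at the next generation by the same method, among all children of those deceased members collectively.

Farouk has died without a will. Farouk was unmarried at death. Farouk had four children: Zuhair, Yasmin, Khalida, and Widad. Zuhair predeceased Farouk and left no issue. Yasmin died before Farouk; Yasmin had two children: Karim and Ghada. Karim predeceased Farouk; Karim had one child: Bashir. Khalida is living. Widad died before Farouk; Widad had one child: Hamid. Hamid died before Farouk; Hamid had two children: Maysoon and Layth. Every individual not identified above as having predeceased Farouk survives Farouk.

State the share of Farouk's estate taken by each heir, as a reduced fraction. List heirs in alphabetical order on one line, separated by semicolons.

Bashir 4/27; Ghada 2/9; Khalida 1/3; Layth 4/27; Maysoon 4/27

There is no surviving spouse, so the entire estate passes to Farouk's descendants per capita at each generation.
At generation 1 (Yasmin, Khalida, Widad) there are 3 shares of (1)/3 = 1/3 each.
Living: Khalida — each takes 1/3.
Deceased: Yasmin and Widad. Their combined 2/3 is pooled and carried to generation 2.
At generation 2 (Karim, Ghada, Hamid) there are 3 shares of (2/3)/3 = 2/9 each.
Living: Ghada — each takes 2/9.
Deceased: Karim and Hamid. Their combined 4/9 is pooled and carried to generation 3.
At generation 3 (Bashir, Maysoon, Layth) there are 3 shares of (4/9)/3 = 4/27 each.
Living: Bashir, Maysoon, and Layth — each takes 4/27.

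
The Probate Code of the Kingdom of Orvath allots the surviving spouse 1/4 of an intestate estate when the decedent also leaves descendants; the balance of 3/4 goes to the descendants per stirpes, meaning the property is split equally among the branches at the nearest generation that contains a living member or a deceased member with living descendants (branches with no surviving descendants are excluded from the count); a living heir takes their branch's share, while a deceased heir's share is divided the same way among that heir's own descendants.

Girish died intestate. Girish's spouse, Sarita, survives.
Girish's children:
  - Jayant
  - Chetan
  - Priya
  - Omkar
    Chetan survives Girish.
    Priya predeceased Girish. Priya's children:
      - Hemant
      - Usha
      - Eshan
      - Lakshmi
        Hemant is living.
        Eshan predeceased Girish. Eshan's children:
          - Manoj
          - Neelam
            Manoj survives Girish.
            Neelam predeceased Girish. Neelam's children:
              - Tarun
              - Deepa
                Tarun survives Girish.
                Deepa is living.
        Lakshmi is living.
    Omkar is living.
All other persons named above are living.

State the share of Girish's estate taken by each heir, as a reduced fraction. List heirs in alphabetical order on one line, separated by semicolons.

Sarita, as surviving spouse, takes 1/4.
The remaining 3/4 passes to Girish's descendants per stirpes.
The 3/4 is divided into 4 equal shares of 3/16 among Jayant, Chetan, Priya, Omkar.
Jayant is living and takes 3/16.
Chetan is living and takes 3/16.
Priya predeceased; the 3/16 allotted to Priya's branch passes to Priya's issue by representation.
The 3/16 is divided into 4 equal shares of 3/64 among Hemant, Usha, Eshan, Lakshmi.
Hemant is living and takes 3/64.
Usha is living and takes 3/64.
Eshan predeceased; the 3/64 allotted to Eshan's branch passes to Eshan's issue by representation.
The 3/64 is divided into 2 equal shares of 3/128 among Manoj, Neelam.
Manoj is living and takes 3/128.
Neelam predeceased; the 3/128 allotted to Neelam's branch passes to Neelam's issue by representation.
The 3/128 is divided into 2 equal shares of 3/256 among Tarun, Deepa.
Tarun is living and takes 3/256.
Deepa is living and takes 3/256.
Lakshmi is living and takes 3/64.
Omkar is living and takes 3/16.

Chetan 3/16; Deepa 3/256; Hemant 3/64; Jayant 3/16; Lakshmi 3/64; Manoj 3/128; Omkar 3/16; Sarita 1/4; Tarun 3/256; Usha 3/64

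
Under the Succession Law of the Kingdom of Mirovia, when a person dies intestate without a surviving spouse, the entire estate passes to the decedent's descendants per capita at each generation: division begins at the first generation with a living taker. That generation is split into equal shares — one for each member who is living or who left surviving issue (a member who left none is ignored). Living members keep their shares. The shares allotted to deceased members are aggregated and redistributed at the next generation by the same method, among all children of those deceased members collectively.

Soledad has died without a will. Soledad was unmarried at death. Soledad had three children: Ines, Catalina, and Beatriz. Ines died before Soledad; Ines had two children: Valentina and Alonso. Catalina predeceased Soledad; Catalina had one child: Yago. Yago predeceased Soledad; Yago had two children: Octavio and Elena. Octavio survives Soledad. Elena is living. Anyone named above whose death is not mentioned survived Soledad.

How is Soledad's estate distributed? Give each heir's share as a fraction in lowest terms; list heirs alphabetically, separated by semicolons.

There is no surviving spouse, so the entire estate passes to Soledad's descendants per capita at each generation.
At generation 1 (Ines, Catalina, Beatriz) there are 3 shares of (1)/3 = 1/3 each.
Living: Beatriz — each takes 1/3.
Deceased: Ines and Catalina. Their combined 2/3 is pooled and carried to generation 2.
At generation 2 (Valentina, Alonso, Yago) there are 3 shares of (2/3)/3 = 2/9 each.
Living: Valentina and Alonso — each takes 2/9.
Deceased: Yago. That 2/9 share is carried to generation 3.
At generation 3 (Octavio, Elena) there are 2 shares of (2/9)/2 = 1/9 each.
Living: Octavio and Elena — each takes 1/9.

Alonso 2/9; Beatriz 1/3; Elena 1/9; Octavio 1/9; Valentina 2/9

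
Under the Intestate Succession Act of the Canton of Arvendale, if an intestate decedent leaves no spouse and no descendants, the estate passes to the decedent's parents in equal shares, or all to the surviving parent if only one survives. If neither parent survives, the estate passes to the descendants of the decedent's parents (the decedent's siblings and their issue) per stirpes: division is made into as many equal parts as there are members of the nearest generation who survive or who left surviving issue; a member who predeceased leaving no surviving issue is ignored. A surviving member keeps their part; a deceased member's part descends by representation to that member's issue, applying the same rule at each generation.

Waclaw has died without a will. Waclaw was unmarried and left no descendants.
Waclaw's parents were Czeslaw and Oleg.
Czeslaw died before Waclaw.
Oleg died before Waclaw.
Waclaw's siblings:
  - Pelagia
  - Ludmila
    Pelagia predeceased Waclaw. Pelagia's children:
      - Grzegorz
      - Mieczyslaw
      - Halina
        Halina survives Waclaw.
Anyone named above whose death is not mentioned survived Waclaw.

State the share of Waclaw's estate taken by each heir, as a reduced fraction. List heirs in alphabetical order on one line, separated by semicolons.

Neither parent survives and there are no descendants, so the estate passes to Waclaw's siblings and their issue per stirpes.
The estate is divided into 2 equal shares of 1/2 among Pelagia, Ludmila.
Pelagia predeceased; the 1/2 allotted to Pelagia's branch passes to Pelagia's issue by representation.
The 1/2 is divided into 3 equal shares of 1/6 among Grzegorz, Mieczyslaw, Halina.
Grzegorz is living and takes 1/6.
Mieczyslaw is living and takes 1/6.
Halina is living and takes 1/6.
Ludmila is living and takes 1/2.

Grzegorz 1/6; Halina 1/6; Ludmila 1/2; Mieczyslaw 1/6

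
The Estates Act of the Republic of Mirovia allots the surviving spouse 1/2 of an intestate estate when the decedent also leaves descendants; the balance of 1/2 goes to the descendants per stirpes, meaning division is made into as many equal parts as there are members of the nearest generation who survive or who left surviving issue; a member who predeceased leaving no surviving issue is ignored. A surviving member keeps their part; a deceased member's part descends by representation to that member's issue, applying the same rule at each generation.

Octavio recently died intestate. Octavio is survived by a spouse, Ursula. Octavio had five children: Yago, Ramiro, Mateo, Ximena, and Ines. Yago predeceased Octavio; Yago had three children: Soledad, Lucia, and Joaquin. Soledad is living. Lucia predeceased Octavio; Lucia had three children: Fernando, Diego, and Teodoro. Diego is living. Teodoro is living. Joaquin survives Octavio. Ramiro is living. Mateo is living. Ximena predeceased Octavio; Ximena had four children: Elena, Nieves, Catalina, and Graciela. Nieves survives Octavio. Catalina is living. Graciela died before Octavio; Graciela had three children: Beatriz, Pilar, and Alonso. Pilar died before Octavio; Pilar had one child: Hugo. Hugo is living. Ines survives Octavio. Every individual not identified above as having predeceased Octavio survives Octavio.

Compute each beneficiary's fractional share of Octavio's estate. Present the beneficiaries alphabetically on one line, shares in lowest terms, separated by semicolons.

Ursula, as surviving spouse, takes 1/2.
The remaining 1/2 passes to Octavio's descendants per stirpes.
The 1/2 is divided into 5 equal shares of 1/10 among Yago, Ramiro, Mateo, Ximena, Ines.
Yago predeceased; the 1/10 allotted to Yago's branch passes to Yago's issue by representation.
The 1/10 is divided into 3 equal shares of 1/30 among Soledad, Lucia, Joaquin.
Soledad is living and takes 1/30.
Lucia predeceased; the 1/30 allotted to Lucia's branch passes to Lucia's issue by representation.
The 1/30 is divided into 3 equal shares of 1/90 among Fernando, Diego, Teodoro.
Fernando is living and takes 1/90.
Diego is living and takes 1/90.
Teodoro is living and takes 1/90.
Joaquin is living and takes 1/30.
Ramiro is living and takes 1/10.
Mateo is living and takes 1/10.
Ximena predeceased; the 1/10 allotted to Ximena's branch passes to Ximena's issue by representation.
The 1/10 is divided into 4 equal shares of 1/40 among Elena, Nieves, Catalina, Graciela.
Elena is living and takes 1/40.
Nieves is living and takes 1/40.
Catalina is living and takes 1/40.
Graciela predeceased; the 1/40 allotted to Graciela's branch passes to Graciela's issue by representation.
The 1/40 is divided into 3 equal shares of 1/120 among Beatriz, Pilar, Alonso.
Beatriz is living and takes 1/120.
Pilar predeceased; the 1/120 allotted to Pilar's branch passes to Pilar's issue by representation.
Hugo is the sole taker at this level and receives the full 1/120.
Alonso is living and takes 1/120.
Ines is living and takes 1/10.

Alonso 1/120; Beatriz 1/120; Catalina 1/40; Diego 1/90; Elena 1/40; Fernando 1/90; Hugo 1/120; Ines 1/10; Joaquin 1/30; Mateo 1/10; Nieves 1/40; Ramiro 1/10; Soledad 1/30; Teodoro 1/90; Ursula 1/2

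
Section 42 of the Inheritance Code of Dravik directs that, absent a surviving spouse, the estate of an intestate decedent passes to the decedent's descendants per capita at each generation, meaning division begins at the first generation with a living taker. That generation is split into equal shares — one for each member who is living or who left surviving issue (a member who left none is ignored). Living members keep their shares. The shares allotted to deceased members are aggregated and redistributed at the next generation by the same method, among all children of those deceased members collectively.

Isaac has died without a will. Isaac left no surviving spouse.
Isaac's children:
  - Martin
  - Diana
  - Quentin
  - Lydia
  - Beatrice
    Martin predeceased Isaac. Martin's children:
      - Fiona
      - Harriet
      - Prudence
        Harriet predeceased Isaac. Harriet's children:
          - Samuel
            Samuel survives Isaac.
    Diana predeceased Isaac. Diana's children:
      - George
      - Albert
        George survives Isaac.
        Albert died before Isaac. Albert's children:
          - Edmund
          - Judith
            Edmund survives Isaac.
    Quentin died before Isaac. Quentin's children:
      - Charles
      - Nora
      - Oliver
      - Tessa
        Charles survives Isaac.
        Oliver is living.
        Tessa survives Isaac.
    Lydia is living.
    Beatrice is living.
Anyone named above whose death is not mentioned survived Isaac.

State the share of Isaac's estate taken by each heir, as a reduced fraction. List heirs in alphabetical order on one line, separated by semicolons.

There is no surviving spouse, so the entire estate passes to Isaac's descendants per capita at each generation.
At generation 1 (Martin, Diana, Quentin, Lydia, Beatrice) there are 5 shares of (1)/5 = 1/5 each.
Living: Lydia and Beatrice — each takes 1/5.
Deceased: Martin, Diana, and Quentin. Their combined 3/5 is pooled and carried to generation 2.
At generation 2 (Fiona, Harriet, Prudence, George, Albert, Charles, Nora, Oliver, Tessa) there are 9 shares of (3/5)/9 = 1/15 each.
Living: Fiona, Prudence, George, Charles, Nora, Oliver, and Tessa — each takes 1/15.
Deceased: Harriet and Albert. Their combined 2/15 is pooled and carried to generation 3.
At generation 3 (Samuel, Edmund, Judith) there are 3 shares of (2/15)/3 = 2/45 each.
Living: Samuel, Edmund, and Judith — each takes 2/45.

Beatrice 1/5; Charles 1/15; Edmund 2/45; Fiona 1/15; George 1/15; Judith 2/45; Lydia 1/5; Nora 1/15; Oliver 1/15; Prudence 1/15; Samuel 2/45; Tessa 1/15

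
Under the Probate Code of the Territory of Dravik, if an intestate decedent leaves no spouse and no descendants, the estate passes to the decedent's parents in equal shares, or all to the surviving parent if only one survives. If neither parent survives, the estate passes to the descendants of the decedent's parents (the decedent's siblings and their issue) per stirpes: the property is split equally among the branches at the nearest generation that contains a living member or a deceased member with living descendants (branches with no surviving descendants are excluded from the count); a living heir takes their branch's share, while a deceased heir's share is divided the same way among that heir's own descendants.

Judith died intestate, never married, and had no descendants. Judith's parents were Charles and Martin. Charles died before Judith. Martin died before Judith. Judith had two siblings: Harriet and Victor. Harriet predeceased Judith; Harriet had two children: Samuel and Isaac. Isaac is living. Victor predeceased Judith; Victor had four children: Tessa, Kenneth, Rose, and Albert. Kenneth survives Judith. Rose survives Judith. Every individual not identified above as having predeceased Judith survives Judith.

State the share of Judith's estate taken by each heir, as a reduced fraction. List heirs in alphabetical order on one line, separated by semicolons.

Albert 1/8; Isaac 1/4; Kenneth 1/8; Rose 1/8; Samuel 1/4; Tessa 1/8

Neither parent survives and there are no descendants, so the estate passes to Judith's siblings and their issue per stirpes.
The estate is divided into 2 equal shares of 1/2 among Harriet, Victor.
Harriet predeceased; the 1/2 allotted to Harriet's branch passes to Harriet's issue by representation.
The 1/2 is divided into 2 equal shares of 1/4 among Samuel, Isaac.
Samuel is living and takes 1/4.
Isaac is living and takes 1/4.
Victor predeceased; the 1/2 allotted to Victor's branch passes to Victor's issue by representation.
The 1/2 is divided into 4 equal shares of 1/8 among Tessa, Kenneth, Rose, Albert.
Tessa is living and takes 1/8.
Kenneth is living and takes 1/8.
Rose is living and takes 1/8.
Albert is living and takes 1/8.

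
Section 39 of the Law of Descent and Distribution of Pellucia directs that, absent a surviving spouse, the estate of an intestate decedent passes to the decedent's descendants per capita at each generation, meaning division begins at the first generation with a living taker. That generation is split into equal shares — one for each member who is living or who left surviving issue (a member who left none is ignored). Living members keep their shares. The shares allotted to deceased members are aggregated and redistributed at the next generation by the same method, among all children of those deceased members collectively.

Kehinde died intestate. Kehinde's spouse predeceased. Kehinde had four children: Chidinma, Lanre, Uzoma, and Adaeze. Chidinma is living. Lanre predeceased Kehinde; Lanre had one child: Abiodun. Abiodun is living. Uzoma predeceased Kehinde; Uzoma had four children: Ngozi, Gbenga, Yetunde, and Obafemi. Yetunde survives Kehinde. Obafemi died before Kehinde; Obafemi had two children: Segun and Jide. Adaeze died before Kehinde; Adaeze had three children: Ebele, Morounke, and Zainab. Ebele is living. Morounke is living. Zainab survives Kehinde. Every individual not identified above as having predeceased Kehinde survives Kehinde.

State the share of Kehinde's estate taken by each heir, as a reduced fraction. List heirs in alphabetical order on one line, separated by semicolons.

There is no surviving spouse, so the entire estate passes to Kehinde's descendants per capita at each generation.
At generation 1 (Chidinma, Lanre, Uzoma, Adaeze) there are 4 shares of (1)/4 = 1/4 each.
Living: Chidinma — each takes 1/4.
Deceased: Lanre, Uzoma, and Adaeze. Their combined 3/4 is pooled and carried to generation 2.
At generation 2 (Abiodun, Ngozi, Gbenga, Yetunde, Obafemi, Ebele, Morounke, Zainab) there are 8 shares of (3/4)/8 = 3/32 each.
Living: Abiodun, Ngozi, Gbenga, Yetunde, Ebele, Morounke, and Zainab — each takes 3/32.
Deceased: Obafemi. That 3/32 share is carried to generation 3.
At generation 3 (Segun, Jide) there are 2 shares of (3/32)/2 = 3/64 each.
Living: Segun and Jide — each takes 3/64.

Abiodun 3/32; Chidinma 1/4; Ebele 3/32; Gbenga 3/32; Jide 3/64; Morounke 3/32; Ngozi 3/32; Segun 3/64; Yetunde 3/32; Zainab 3/32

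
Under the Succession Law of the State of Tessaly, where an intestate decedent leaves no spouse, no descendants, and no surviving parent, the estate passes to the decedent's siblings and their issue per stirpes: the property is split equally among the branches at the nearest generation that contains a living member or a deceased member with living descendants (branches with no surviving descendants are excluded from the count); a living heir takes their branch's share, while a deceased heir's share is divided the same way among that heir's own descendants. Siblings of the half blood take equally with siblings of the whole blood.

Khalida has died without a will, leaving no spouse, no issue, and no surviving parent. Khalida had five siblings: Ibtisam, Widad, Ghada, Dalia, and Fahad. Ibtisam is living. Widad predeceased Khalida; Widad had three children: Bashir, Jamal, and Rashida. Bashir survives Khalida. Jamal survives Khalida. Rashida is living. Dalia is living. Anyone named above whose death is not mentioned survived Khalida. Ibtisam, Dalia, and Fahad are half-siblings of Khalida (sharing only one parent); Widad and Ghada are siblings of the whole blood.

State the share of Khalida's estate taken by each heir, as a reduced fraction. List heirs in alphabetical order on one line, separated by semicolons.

Bashir 1/15; Dalia 1/5; Fahad 1/5; Ghada 1/5; Ibtisam 1/5; Jamal 1/15; Rashida 1/15

No spouse, descendants, or parent survives, so the estate passes to Khalida's siblings per stirpes.
Half-blood and whole-blood siblings take equally under the stated rule.
The estate is divided into 5 equal shares of 1/5 among Ibtisam, Widad, Ghada, Dalia, Fahad.
Ibtisam is living and takes 1/5.
Widad predeceased; the 1/5 allotted to Widad's branch passes to Widad's issue by representation.
The 1/5 is divided into 3 equal shares of 1/15 among Bashir, Jamal, Rashida.
Bashir is living and takes 1/15.
Jamal is living and takes 1/15.
Rashida is living and takes 1/15.
Ghada is living and takes 1/5.
Dalia is living and takes 1/5.
Fahad is living and takes 1/5.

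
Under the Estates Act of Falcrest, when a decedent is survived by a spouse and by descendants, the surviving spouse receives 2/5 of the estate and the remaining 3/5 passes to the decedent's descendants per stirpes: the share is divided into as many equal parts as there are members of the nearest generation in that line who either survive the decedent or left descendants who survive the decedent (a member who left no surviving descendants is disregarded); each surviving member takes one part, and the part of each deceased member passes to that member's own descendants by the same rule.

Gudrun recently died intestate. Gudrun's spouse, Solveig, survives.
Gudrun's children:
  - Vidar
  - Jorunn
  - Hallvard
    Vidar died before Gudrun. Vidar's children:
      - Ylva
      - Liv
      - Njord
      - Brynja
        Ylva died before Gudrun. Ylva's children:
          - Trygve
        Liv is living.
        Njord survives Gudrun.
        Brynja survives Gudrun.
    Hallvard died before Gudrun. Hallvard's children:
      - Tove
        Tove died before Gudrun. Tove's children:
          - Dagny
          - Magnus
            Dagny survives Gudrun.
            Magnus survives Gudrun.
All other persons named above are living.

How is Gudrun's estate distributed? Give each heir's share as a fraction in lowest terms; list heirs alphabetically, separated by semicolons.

Solveig, as surviving spouse, takes 2/5.
The remaining 3/5 passes to Gudrun's descendants per stirpes.
The 3/5 is divided into 3 equal shares of 1/5 among Vidar, Jorunn, Hallvard.
Vidar predeceased; the 1/5 allotted to Vidar's branch passes to Vidar's issue by representation.
The 1/5 is divided into 4 equal shares of 1/20 among Ylva, Liv, Njord, Brynja.
Ylva predeceased; the 1/20 allotted to Ylva's branch passes to Ylva's issue by representation.
Trygve is the sole taker at this level and receives the full 1/20.
Liv is living and takes 1/20.
Njord is living and takes 1/20.
Brynja is living and takes 1/20.
Jorunn is living and takes 1/5.
Hallvard predeceased; the 1/5 allotted to Hallvard's branch passes to Hallvard's issue by representation.
Tove's line is the sole branch at this level, so the full 1/5 passes to Tove's issue by representation.
The 1/5 is divided into 2 equal shares of 1/10 among Dagny, Magnus.
Dagny is living and takes 1/10.
Magnus is living and takes 1/10.

Brynja 1/20; Dagny 1/10; Jorunn 1/5; Liv 1/20; Magnus 1/10; Njord 1/20; Solveig 2/5; Trygve 1/20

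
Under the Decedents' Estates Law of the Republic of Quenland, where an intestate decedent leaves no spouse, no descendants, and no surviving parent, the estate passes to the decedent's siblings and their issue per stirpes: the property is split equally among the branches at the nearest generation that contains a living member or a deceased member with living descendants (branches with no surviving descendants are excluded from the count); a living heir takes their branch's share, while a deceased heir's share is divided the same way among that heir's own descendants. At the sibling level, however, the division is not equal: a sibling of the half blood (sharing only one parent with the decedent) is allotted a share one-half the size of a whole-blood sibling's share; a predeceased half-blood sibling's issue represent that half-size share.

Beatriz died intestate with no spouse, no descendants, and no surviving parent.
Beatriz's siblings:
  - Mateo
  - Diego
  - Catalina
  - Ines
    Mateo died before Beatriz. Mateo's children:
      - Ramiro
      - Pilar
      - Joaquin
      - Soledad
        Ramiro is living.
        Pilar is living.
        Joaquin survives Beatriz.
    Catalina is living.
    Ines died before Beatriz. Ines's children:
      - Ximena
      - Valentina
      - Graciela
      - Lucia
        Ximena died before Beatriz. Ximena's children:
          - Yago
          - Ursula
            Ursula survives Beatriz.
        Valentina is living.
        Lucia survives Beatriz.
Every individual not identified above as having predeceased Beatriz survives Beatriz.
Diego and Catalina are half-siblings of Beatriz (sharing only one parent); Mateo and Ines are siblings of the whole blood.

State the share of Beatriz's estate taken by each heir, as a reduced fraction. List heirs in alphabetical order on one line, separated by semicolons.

No spouse, descendants, or parent survives, so the estate passes to Beatriz's siblings per stirpes.
Half-blood siblings count for one-half the weight of whole-blood siblings at the initial division.
Dividing 1 in proportion to weights (total weight 3): Mateo (weight 1) → 1/3; Diego (weight 1/2) → 1/6; Catalina (weight 1/2) → 1/6; Ines (weight 1) → 1/3.
Mateo predeceased; the 1/3 allotted to Mateo's branch passes to Mateo's issue by representation.
The 1/3 is divided into 4 equal shares of 1/12 among Ramiro, Pilar, Joaquin, Soledad.
Ramiro is living and takes 1/12.
Pilar is living and takes 1/12.
Joaquin is living and takes 1/12.
Soledad is living and takes 1/12.
Diego is living and takes 1/6.
Catalina is living and takes 1/6.
Ines predeceased; the 1/3 allotted to Ines's branch passes to Ines's issue by representation.
The 1/3 is divided into 4 equal shares of 1/12 among Ximena, Valentina, Graciela, Lucia.
Ximena predeceased; the 1/12 allotted to Ximena's branch passes to Ximena's issue by representation.
The 1/12 is divided into 2 equal shares of 1/24 among Yago, Ursula.
Yago is living and takes 1/24.
Ursula is living and takes 1/24.
Valentina is living and takes 1/12.
Graciela is living and takes 1/12.
Lucia is living and takes 1/12.

Catalina 1/6; Diego 1/6; Graciela 1/12; Joaquin 1/12; Lucia 1/12; Pilar 1/12; Ramiro 1/12; Soledad 1/12; Ursula 1/24; Valentina 1/12; Yago 1/24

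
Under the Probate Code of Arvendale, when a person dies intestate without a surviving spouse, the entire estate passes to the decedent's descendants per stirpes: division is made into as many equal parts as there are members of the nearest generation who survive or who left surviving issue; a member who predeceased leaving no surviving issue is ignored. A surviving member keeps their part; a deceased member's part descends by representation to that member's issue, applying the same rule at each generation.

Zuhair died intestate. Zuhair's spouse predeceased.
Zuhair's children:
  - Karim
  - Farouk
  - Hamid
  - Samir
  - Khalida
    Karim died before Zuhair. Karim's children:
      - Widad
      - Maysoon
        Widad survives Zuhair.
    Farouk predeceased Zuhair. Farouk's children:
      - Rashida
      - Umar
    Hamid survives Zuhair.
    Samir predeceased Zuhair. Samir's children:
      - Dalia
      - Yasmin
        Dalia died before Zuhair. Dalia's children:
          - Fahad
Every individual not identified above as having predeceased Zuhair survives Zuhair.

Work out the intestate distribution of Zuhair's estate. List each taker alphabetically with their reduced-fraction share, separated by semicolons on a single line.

There is no surviving spouse, so the entire estate passes to Zuhair's descendants per stirpes.
The estate is divided into 5 equal shares of 1/5 among Karim, Farouk, Hamid, Samir, Khalida.
Karim predeceased; the 1/5 allotted to Karim's branch passes to Karim's issue by representation.
The 1/5 is divided into 2 equal shares of 1/10 among Widad, Maysoon.
Widad is living and takes 1/10.
Maysoon is living and takes 1/10.
Farouk predeceased; the 1/5 allotted to Farouk's branch passes to Farouk's issue by representation.
The 1/5 is divided into 2 equal shares of 1/10 among Rashida, Umar.
Rashida is living and takes 1/10.
Umar is living and takes 1/10.
Hamid is living and takes 1/5.
Samir predeceased; the 1/5 allotted to Samir's branch passes to Samir's issue by representation.
The 1/5 is divided into 2 equal shares of 1/10 among Dalia, Yasmin.
Dalia predeceased; the 1/10 allotted to Dalia's branch passes to Dalia's issue by representation.
Fahad is the sole taker at this level and receives the full 1/10.
Yasmin is living and takes 1/10.
Khalida is living and takes 1/5.

Fahad 1/10; Hamid 1/5; Khalida 1/5; Maysoon 1/10; Rashida 1/10; Umar 1/10; Widad 1/10; Yasmin 1/10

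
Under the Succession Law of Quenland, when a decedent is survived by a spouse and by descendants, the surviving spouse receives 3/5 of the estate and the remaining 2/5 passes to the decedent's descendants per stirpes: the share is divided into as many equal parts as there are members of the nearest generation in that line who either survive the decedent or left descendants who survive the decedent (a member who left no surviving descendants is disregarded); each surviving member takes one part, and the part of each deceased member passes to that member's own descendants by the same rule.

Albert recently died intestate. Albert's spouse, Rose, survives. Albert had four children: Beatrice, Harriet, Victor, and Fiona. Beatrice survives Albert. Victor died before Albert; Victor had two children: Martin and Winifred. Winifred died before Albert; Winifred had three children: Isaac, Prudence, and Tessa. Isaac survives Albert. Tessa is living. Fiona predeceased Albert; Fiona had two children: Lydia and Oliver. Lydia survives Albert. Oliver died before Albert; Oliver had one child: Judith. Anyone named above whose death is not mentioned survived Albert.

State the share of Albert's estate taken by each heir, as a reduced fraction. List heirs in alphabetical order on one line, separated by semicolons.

Beatrice 1/10; Harriet 1/10; Isaac 1/60; Judith 1/20; Lydia 1/20; Martin 1/20; Prudence 1/60; Rose 3/5; Tessa 1/60

Rose, as surviving spouse, takes 3/5.
The remaining 2/5 passes to Albert's descendants per stirpes.
The 2/5 is divided into 4 equal shares of 1/10 among Beatrice, Harriet, Victor, Fiona.
Beatrice is living and takes 1/10.
Harriet is living and takes 1/10.
Victor predeceased; the 1/10 allotted to Victor's branch passes to Victor's issue by representation.
The 1/10 is divided into 2 equal shares of 1/20 among Martin, Winifred.
Martin is living and takes 1/20.
Winifred predeceased; the 1/20 allotted to Winifred's branch passes to Winifred's issue by representation.
The 1/20 is divided into 3 equal shares of 1/60 among Isaac, Prudence, Tessa.
Isaac is living and takes 1/60.
Prudence is living and takes 1/60.
Tessa is living and takes 1/60.
Fiona predeceased; the 1/10 allotted to Fiona's branch passes to Fiona's issue by representation.
The 1/10 is divided into 2 equal shares of 1/20 among Lydia, Oliver.
Lydia is living and takes 1/20.
Oliver predeceased; the 1/20 allotted to Oliver's branch passes to Oliver's issue by representation.
Judith is the sole taker at this level and receives the full 1/20.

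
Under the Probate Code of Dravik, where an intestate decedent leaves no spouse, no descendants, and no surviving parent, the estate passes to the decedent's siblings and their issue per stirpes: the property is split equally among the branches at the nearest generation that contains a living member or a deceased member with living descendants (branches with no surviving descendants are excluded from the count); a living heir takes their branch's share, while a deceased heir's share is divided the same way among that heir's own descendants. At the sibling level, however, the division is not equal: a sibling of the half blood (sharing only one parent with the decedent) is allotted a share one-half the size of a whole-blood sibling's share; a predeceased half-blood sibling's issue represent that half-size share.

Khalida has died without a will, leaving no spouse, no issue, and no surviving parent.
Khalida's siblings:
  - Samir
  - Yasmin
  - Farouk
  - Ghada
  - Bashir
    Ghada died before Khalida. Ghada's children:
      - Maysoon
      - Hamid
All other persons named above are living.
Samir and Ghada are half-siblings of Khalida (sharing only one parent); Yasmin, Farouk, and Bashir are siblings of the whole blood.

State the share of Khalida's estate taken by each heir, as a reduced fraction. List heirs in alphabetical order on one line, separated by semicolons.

Bashir 1/4; Farouk 1/4; Hamid 1/16; Maysoon 1/16; Samir 1/8; Yasmin 1/4

No spouse, descendants, or parent survives, so the estate passes to Khalida's siblings per stirpes.
Half-blood siblings count for one-half the weight of whole-blood siblings at the initial division.
Dividing 1 in proportion to weights (total weight 4): Samir (weight 1/2) → 1/8; Yasmin (weight 1) → 1/4; Farouk (weight 1) → 1/4; Ghada (weight 1/2) → 1/8; Bashir (weight 1) → 1/4.
Samir is living and takes 1/8.
Yasmin is living and takes 1/4.
Farouk is living and takes 1/4.
Ghada predeceased; the 1/8 allotted to Ghada's branch passes to Ghada's issue by representation.
The 1/8 is divided into 2 equal shares of 1/16 among Maysoon, Hamid.
Maysoon is living and takes 1/16.
Hamid is living and takes 1/16.
Bashir is living and takes 1/4.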